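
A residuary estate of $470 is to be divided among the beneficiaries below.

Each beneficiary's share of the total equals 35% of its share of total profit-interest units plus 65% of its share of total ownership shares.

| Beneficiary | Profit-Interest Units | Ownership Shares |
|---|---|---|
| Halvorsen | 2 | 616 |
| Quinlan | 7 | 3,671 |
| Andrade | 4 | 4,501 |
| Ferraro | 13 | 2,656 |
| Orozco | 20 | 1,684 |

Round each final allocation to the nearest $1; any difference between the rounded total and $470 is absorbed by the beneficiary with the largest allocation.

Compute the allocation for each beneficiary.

Halvorsen: $21; Quinlan: $110; Andrade: $120; Ferraro: $108; Orozco: $111

Profit-interest units total 46; ownership shares total 13,128.
Blended shares (35% profit-interest units + 65% ownership shares): Halvorsen 0.0457; Quinlan 0.2350; Andrade 0.2533; Ferraro 0.2304; Orozco 0.2356.
Pro-rata amounts: Halvorsen 21.49; Quinlan 110.46; Andrade 119.05; Ferraro 108.30; Orozco 110.71.
At nearest $1: Halvorsen $21; Quinlan $110; Andrade $119; Ferraro $108; Orozco $111. Sum = $469.
Difference $470 − $469 = +$1 applied to largest allocation (Andrade): Andrade becomes $120.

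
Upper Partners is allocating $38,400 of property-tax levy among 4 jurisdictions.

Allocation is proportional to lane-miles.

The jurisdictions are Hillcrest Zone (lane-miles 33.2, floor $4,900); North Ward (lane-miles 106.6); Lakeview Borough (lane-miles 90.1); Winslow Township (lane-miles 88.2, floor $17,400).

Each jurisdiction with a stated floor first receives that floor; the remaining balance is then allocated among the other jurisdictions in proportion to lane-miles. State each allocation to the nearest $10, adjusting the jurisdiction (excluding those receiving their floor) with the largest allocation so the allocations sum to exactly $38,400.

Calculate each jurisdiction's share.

Guaranteed amounts: Hillcrest Zone $4,900; Winslow Township $17,400. Balance $16,100.
Balance split over remaining lane-miles 196.7: North Ward 8,725.27 → $8,730; Lakeview Borough 7,374.73 → $7,370.

Hillcrest Zone: $4,900 · North Ward: $8,730 · Lakeview Borough: $7,370 · Winslow Township: $17,400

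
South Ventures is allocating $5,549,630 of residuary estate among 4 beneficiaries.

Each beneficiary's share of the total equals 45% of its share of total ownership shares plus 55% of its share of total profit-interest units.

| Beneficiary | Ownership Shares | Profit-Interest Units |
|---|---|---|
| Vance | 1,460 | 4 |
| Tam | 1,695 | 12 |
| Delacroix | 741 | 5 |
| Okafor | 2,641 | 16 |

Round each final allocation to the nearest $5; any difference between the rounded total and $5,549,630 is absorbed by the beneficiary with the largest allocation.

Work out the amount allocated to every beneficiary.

Ownership shares total 6,537; profit-interest units total 37.
Combined weights (45% ownership shares + 55% profit-interest units): Vance 0.1600; Tam 0.2951; Delacroix 0.1253; Okafor 0.4196.
Raw shares: Vance 887,742.56; Tam 1,637,475.73; Delacroix 695,557.11; Okafor 2,328,854.60.
After rounding ($5): Vance $887,745; Tam $1,637,475; Delacroix $695,555; Okafor $2,328,855. Sum = $5,549,630.
Sum already equals the total — no adjustment.

Vance: $887,745 · Tam: $1,637,475 · Delacroix: $695,555 · Okafor: $2,328,855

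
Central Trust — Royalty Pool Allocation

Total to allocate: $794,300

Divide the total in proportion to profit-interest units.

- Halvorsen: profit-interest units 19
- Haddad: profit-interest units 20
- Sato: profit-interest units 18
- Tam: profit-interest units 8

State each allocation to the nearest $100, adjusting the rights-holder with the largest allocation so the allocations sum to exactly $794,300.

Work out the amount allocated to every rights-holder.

Combined profit-interest units = 65.
Unrounded shares: Halvorsen 19/65 × $794,300 = 232,180.00; Haddad 20/65 × $794,300 = 244,400.00; Sato 18/65 × $794,300 = 219,960.00; Tam 8/65 × $794,300 = 97,760.00.
At nearest $100: Halvorsen $232,200; Haddad $244,400; Sato $220,000; Tam $97,800. Sum = $794,400.
Difference $794,300 − $794,400 = −$100 applied to largest allocation (Haddad): Haddad becomes $244,300.

Halvorsen: $232,200; Haddad: $244,300; Sato: $220,000; Tam: $97,800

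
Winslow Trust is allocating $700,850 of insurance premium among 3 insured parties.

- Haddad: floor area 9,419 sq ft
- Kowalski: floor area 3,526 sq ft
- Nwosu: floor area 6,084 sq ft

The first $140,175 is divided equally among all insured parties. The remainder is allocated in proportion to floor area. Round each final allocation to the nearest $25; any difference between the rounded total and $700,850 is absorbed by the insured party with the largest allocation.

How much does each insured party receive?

Haddad: $324,250 · Kowalski: $150,625 · Nwosu: $225,975

Equal tier: $140,175 ÷ 3 = $46,725 apiece.
Remainder $560,675 by floor area (total 19,029): Haddad 277,523.67 → $277,525; Kowalski 103,890.91 → $103,900; Nwosu 179,260.43 → $179,250.
Totals: Haddad $46,725 + $277,525 = $324,250; Kowalski $46,725 + $103,900 = $150,625; Nwosu $46,725 + $179,250 = $225,975.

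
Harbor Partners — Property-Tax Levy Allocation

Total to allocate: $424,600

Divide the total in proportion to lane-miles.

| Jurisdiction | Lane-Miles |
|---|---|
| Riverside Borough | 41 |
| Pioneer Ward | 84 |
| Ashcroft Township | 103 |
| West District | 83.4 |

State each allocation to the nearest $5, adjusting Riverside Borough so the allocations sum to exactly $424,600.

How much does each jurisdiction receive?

Total lane-miles = 311.4.
Raw shares: Riverside Borough 41/311.4 × $424,600 = 55,904.30; Pioneer Ward 84/311.4 × $424,600 = 114,535.65; Ashcroft Township 103/311.4 × $424,600 = 140,442.52; West District 83.4/311.4 × $424,600 = 113,717.53.
At nearest $5: Riverside Borough $55,905; Pioneer Ward $114,535; Ashcroft Township $140,445; West District $113,720. Sum = $424,605.
Difference $424,600 − $424,605 = −$5 applied to Riverside Borough: Riverside Borough becomes $55,900.

Riverside Borough: $55,900; Pioneer Ward: $114,535; Ashcroft Township: $140,445; West District: $113,720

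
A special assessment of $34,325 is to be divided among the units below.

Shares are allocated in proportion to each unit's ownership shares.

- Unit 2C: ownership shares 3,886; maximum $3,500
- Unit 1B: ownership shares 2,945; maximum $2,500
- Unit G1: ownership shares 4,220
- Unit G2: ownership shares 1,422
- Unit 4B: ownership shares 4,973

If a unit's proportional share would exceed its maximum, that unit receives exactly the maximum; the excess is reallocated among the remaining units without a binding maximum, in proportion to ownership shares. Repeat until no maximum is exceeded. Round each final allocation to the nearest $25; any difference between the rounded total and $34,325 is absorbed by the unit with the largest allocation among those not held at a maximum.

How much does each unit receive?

Unit 2C: $3,500 | Unit 1B: $2,500 | Unit G1: $11,250 | Unit G2: $3,800 | Unit 4B: $13,275

Sum of ownership shares: 17,446.
Pro-rata shares before constraints: Unit 2C 7,645.70; Unit 1B 5,794.29; Unit G1 8,302.85; Unit G2 2,797.78; Unit 4B 9,784.38.
Held at cap: Unit 2C ($3,500), Unit 1B ($2,500); remaining pool $28,325 reallocated over remaining ownership shares 10,615.
Remaining shares: Unit G1 11,260.62 → $11,250; Unit G2 3,794.46 → $3,800; Unit 4B 13,269.92 → $13,275.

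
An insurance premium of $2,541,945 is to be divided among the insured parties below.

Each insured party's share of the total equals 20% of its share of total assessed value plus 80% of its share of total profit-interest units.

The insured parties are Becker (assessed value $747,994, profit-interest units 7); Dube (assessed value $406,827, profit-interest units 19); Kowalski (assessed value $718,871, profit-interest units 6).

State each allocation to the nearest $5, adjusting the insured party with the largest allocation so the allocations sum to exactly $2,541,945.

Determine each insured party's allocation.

Becker: $647,795 | Dube: $1,317,805 | Kowalski: $576,345

Totals — assessed value 1,873,692, profit-interest units 32.
Composite weights (20% assessed value + 80% profit-interest units): Becker 0.2548; Dube 0.5184; Kowalski 0.2267.
Pro-rata amounts: Becker 647,793.65; Dube 1,317,808.28; Kowalski 576,343.08.
After rounding ($5): Becker $647,795; Dube $1,317,810; Kowalski $576,345. Sum = $2,541,950.
Difference $2,541,945 − $2,541,950 = −$5 applied to largest allocation (Dube): Dube becomes $1,317,805.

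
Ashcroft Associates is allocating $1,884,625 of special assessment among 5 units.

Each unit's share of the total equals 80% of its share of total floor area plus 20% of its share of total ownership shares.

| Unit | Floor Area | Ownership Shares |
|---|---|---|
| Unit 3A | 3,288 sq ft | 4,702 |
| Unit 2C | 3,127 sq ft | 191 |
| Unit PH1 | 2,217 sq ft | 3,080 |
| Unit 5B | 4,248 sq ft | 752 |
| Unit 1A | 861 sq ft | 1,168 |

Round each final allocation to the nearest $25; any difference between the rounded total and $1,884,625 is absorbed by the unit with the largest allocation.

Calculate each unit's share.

Floor area total 13,741; ownership shares total 9,893.
Combined weights (80% floor area + 20% ownership shares): Unit 3A 0.2865; Unit 2C 0.1859; Unit PH1 0.1913; Unit 5B 0.2625; Unit 1A 0.0737.
Proportional shares: Unit 3A 539,915.34; Unit 2C 350,380.10; Unit PH1 360,603.82; Unit 5B 494,753.48; Unit 1A 138,972.27.
Rounded to nearest $25: Unit 3A $539,925; Unit 2C $350,375; Unit PH1 $360,600; Unit 5B $494,750; Unit 1A $138,975. Sum = $1,884,625.
No rounding difference to absorb.

Unit 3A: $539,925; Unit 2C: $350,375; Unit PH1: $360,600; Unit 5B: $494,750; Unit 1A: $138,975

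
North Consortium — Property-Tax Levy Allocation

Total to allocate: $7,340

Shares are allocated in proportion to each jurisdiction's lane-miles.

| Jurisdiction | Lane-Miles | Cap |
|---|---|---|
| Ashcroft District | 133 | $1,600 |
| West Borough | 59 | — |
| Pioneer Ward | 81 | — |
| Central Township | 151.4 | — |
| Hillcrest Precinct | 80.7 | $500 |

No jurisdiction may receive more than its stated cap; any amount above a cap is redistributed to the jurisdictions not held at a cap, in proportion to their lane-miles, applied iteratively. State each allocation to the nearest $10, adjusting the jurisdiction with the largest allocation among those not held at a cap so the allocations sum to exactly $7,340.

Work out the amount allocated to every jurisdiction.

Total lane-miles = 505.1.
Unconstrained shares: Ashcroft District 1,932.73; West Borough 857.37; Pioneer Ward 1,177.07; Central Township 2,200.11; Hillcrest Precinct 1,172.71.
Capped: Ashcroft District ($1,600), Hillcrest Precinct ($500); remaining pool $5,240 reallocated over remaining lane-miles 291.4.
Remaining shares: West Borough 1,060.95 → $1,060; Pioneer Ward 1,456.55 → $1,460; Central Township 2,722.50 → $2,720.

Ashcroft District: $1,600 | West Borough: $1,060 | Pioneer Ward: $1,460 | Central Township: $2,720 | Hillcrest Precinct: $500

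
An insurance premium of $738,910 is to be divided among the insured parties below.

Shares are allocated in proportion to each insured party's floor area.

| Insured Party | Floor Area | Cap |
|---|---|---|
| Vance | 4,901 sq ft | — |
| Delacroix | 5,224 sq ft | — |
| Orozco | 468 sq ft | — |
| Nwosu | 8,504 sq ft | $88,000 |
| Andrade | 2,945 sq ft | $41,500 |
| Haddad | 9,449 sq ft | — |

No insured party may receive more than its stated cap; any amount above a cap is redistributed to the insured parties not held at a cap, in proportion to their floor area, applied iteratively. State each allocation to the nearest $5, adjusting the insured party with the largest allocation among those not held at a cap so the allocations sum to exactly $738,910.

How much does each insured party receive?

Floor area total: 31,491.
Unconstrained shares: Vance 114,997.87; Delacroix 122,576.79; Orozco 10,981.23; Nwosu 199,539.25; Andrade 69,101.96; Haddad 221,712.89.
Cap binds for Nwosu ($88,000), Andrade ($41,500); remaining pool $609,410 reallocated over remaining floor area 20,042.
Remaining shares: Vance 149,022.97 → $149,025; Delacroix 158,844.32 → $158,845; Orozco 14,230.31 → $14,230; Haddad 287,312.40 → $287,310.

Vance: $149,025; Delacroix: $158,845; Orozco: $14,230; Nwosu: $88,000; Andrade: $41,500; Haddad: $287,310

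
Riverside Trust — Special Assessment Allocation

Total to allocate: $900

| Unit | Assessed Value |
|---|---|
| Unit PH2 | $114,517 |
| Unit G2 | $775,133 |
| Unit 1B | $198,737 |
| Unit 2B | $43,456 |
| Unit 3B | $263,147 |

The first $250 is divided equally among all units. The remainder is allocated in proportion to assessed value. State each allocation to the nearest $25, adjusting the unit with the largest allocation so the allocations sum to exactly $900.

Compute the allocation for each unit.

$250 shared equally gives $50 per unit.
Remainder $650 by assessed value (total 1,394,990): Unit PH2 53.36 → $50; Unit G2 361.18 → $350; Unit 1B 92.60 → $100; Unit 2B 20.25 → $25; Unit 3B 122.61 → $125.
Totals: Unit PH2 $50 + $50 = $100; Unit G2 $50 + $350 = $400; Unit 1B $50 + $100 = $150; Unit 2B $50 + $25 = $75; Unit 3B $50 + $125 = $175.

Unit PH2: $100; Unit G2: $400; Unit 1B: $150; Unit 2B: $75; Unit 3B: $175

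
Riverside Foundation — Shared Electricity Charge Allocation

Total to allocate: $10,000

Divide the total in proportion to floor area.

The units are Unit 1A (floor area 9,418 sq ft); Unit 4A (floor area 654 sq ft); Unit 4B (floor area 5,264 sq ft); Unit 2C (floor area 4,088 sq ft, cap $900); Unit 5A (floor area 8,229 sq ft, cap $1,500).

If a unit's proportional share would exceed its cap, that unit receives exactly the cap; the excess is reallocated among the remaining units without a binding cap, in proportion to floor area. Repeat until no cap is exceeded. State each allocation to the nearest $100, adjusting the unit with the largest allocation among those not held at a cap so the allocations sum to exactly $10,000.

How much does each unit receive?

Unit 1A: $4,700; Unit 4A: $300; Unit 4B: $2,600; Unit 2C: $900; Unit 5A: $1,500

Floor area total: 27,653.
Pro-rata shares before constraints: Unit 1A 3,405.78; Unit 4A 236.50; Unit 4B 1,903.59; Unit 2C 1,478.32; Unit 5A 2,975.81.
Held at cap: Unit 2C ($900), Unit 5A ($1,500); balance $7,600 reallocated over remaining floor area 15,336.
Remaining shares: Unit 1A 4,667.24 → $4,700; Unit 4A 324.10 → $300; Unit 4B 2,608.66 → $2,600.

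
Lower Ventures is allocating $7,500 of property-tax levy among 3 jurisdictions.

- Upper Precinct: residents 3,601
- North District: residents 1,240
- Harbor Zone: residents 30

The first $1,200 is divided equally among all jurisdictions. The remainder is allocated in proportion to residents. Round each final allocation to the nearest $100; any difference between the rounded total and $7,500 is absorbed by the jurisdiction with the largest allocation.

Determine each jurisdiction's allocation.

$1,200 shared equally gives $400 per jurisdiction.
Remainder $6,300 by residents (total 4,871): Upper Precinct 4,657.42 → $4,700; North District 1,603.78 → $1,600; Harbor Zone 38.80 → $0.
Totals: Upper Precinct $400 + $4,700 = $5,100; North District $400 + $1,600 = $2,000; Harbor Zone $400 + $0 = $400.

Upper Precinct: $5,100 | North District: $2,000 | Harbor Zone: $400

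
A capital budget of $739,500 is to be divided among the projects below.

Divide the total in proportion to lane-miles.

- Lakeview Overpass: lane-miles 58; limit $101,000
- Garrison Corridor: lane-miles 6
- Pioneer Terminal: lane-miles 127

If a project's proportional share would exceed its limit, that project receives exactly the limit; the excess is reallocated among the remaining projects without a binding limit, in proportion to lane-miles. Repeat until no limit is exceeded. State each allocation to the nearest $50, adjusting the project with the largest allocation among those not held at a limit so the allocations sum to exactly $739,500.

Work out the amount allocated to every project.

Lakeview Overpass: $101,000 · Garrison Corridor: $28,800 · Pioneer Terminal: $609,700

Sum of lane-miles: 191.
Pro-rata shares before constraints: Lakeview Overpass 224,560.21; Garrison Corridor 23,230.37; Pioneer Terminal 491,709.42.
Held at cap: Lakeview Overpass ($101,000); remaining pool $638,500 reallocated over remaining lane-miles 133.
Shares after redistribution: Garrison Corridor 28,804.51 → $28,800; Pioneer Terminal 609,695.49 → $609,700.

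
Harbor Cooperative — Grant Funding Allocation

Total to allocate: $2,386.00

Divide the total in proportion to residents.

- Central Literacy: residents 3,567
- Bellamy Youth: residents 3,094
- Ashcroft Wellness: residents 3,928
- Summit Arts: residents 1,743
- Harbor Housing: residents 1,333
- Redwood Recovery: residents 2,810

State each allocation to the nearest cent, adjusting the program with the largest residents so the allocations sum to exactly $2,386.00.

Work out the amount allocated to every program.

Total residents = 3,567 + 3,094 + 3,928 + 1,743 + 1,333 + 2,810 = 16,475.
Pro-rata amounts: Central Literacy 516.5925; Bellamy Youth 448.0901; Ashcroft Wellness 568.8745; Summit Arts 252.4308; Harbor Housing 193.0524; Redwood Recovery 406.9596.
At nearest cent: Central Literacy $516.59; Bellamy Youth $448.09; Ashcroft Wellness $568.87; Summit Arts $252.43; Harbor Housing $193.05; Redwood Recovery $406.96. Sum = $2,385.99.
Difference $2,386.00 − $2,385.99 = +$0.01 applied to largest residents (Ashcroft Wellness): Ashcroft Wellness becomes $568.88.

Central Literacy: $516.59 | Bellamy Youth: $448.09 | Ashcroft Wellness: $568.88 | Summit Arts: $252.43 | Harbor Housing: $193.05 | Redwood Recovery: $406.96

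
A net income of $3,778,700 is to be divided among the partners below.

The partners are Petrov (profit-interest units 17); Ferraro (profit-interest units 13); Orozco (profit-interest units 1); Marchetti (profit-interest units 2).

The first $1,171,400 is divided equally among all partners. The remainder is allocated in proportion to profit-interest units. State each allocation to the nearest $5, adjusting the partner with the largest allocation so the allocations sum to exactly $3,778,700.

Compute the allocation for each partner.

$1,171,400 shared equally gives $292,850 per partner.
Remainder $2,607,300 by profit-interest units (total 33): Petrov 1,343,154.55 → $1,343,155; Ferraro 1,027,118.18 → $1,027,120; Orozco 79,009.09 → $79,010; Marchetti 158,018.18 → $158,020.
Rounding difference −$5 on remainder applied to Petrov.
Totals: Petrov $292,850 + $1,343,150 = $1,636,000; Ferraro $292,850 + $1,027,120 = $1,319,970; Orozco $292,850 + $79,010 = $371,860; Marchetti $292,850 + $158,020 = $450,870.

Petrov: $1,636,000; Ferraro: $1,319,970; Orozco: $371,860; Marchetti: $450,870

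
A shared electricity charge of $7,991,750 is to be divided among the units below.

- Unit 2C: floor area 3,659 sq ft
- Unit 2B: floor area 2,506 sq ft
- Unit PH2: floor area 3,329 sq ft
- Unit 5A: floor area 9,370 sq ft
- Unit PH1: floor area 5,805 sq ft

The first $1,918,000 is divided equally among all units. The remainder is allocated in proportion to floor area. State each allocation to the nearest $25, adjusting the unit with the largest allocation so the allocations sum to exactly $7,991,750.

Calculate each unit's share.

Unit 2C: $1,284,475; Unit 2B: $1,000,600; Unit PH2: $1,203,225; Unit 5A: $2,690,600; Unit PH1: $1,812,850

$1,918,000 shared equally gives $383,600 per unit.
Remainder $6,073,750 by floor area (total 24,669): Unit 2C 900,881.72 → $900,875; Unit 2B 617,001.80 → $617,000; Unit PH2 819,632.48 → $819,625; Unit 5A 2,306,985.99 → $2,306,975; Unit PH1 1,429,247.99 → $1,429,250.
Rounding difference +$25 on remainder applied to Unit 5A.
Totals: Unit 2C $383,600 + $900,875 = $1,284,475; Unit 2B $383,600 + $617,000 = $1,000,600; Unit PH2 $383,600 + $819,625 = $1,203,225; Unit 5A $383,600 + $2,307,000 = $2,690,600; Unit PH1 $383,600 + $1,429,250 = $1,812,850.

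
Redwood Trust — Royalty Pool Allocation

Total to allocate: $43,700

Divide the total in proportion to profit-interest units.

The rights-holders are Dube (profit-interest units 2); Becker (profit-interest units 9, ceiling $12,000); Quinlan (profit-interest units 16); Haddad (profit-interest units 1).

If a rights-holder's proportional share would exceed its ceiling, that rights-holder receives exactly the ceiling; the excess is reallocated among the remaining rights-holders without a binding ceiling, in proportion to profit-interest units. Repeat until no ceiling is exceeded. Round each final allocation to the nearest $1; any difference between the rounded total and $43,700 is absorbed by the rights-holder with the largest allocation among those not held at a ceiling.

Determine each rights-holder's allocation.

Total profit-interest units = 28.
Proportional shares (ignoring caps): Dube 3,121.43; Becker 14,046.43; Quinlan 24,971.43; Haddad 1,560.71.
Capped: Becker ($12,000); balance $31,700 reallocated over remaining profit-interest units 19.
Remaining shares: Dube 3,336.84 → $3,337; Quinlan 26,694.74 → $26,695; Haddad 1,668.42 → $1,668.

Dube: $3,337 · Becker: $12,000 · Quinlan: $26,695 · Haddad: $1,668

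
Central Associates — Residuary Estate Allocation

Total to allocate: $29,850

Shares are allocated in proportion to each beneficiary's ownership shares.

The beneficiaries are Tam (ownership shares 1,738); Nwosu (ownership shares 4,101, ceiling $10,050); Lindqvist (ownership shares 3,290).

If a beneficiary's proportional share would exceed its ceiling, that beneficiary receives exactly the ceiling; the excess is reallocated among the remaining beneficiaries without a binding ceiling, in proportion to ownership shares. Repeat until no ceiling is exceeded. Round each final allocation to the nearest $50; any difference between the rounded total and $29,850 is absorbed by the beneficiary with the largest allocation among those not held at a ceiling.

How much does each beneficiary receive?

Combined ownership shares = 9,129.
Proportional shares (ignoring caps): Tam 5,682.91; Nwosu 13,409.45; Lindqvist 10,757.64.
Held at cap: Nwosu ($10,050); residual $19,800 reallocated over remaining ownership shares 5,028.
Redistributed shares: Tam 6,844.15 → $6,850; Lindqvist 12,955.85 → $12,950.

Tam: $6,850; Nwosu: $10,050; Lindqvist: $12,950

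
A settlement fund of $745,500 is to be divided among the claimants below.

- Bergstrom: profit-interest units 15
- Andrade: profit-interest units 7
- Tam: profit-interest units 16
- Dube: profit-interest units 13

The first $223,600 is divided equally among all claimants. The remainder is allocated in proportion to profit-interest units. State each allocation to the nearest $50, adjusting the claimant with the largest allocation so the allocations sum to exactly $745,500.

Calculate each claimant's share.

Equal tier: $223,600 ÷ 4 = $55,900 apiece.
Remainder $521,900 by profit-interest units (total 51): Bergstrom 153,500.00 → $153,500; Andrade 71,633.33 → $71,650; Tam 163,733.33 → $163,750; Dube 133,033.33 → $133,050.
Rounding difference −$50 on remainder applied to Tam.
Totals: Bergstrom $55,900 + $153,500 = $209,400; Andrade $55,900 + $71,650 = $127,550; Tam $55,900 + $163,700 = $219,600; Dube $55,900 + $133,050 = $188,950.

Bergstrom: $209,400 | Andrade: $127,550 | Tam: $219,600 | Dube: $188,950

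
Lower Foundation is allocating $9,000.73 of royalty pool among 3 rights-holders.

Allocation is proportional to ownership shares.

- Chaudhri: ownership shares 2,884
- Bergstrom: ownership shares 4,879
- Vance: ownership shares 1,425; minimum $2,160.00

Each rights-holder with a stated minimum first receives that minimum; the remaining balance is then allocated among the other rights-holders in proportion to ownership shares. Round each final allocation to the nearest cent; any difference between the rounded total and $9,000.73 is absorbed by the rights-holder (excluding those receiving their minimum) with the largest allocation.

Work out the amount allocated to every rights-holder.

Chaudhri: $2,541.37 · Bergstrom: $4,299.36 · Vance: $2,160.00

Guaranteed amounts: Vance $2,160.00. Residual $6,840.73.
Residual split over remaining ownership shares 7,763: Chaudhri 2,541.3713 → $2,541.37; Bergstrom 4,299.3587 → $4,299.36.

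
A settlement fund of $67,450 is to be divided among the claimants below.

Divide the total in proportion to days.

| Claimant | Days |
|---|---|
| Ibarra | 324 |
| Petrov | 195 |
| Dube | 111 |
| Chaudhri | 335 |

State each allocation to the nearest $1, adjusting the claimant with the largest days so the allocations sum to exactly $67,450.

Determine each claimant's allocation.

Ibarra: $22,646; Petrov: $13,630; Dube: $7,758; Chaudhri: $23,416

Total days = 965.
Raw shares: Ibarra 324/965 × $67,450 = 22,646.42; Petrov 195/965 × $67,450 = 13,629.79; Dube 111/965 × $67,450 = 7,758.497; Chaudhri 335/965 × $67,450 = 23,415.28.
Rounded to nearest $1: Ibarra $22,646; Petrov $13,630; Dube $7,758; Chaudhri $23,415. Sum = $67,449.
Difference $67,450 − $67,449 = +$1 applied to largest days (Chaudhri): Chaudhri becomes $23,416.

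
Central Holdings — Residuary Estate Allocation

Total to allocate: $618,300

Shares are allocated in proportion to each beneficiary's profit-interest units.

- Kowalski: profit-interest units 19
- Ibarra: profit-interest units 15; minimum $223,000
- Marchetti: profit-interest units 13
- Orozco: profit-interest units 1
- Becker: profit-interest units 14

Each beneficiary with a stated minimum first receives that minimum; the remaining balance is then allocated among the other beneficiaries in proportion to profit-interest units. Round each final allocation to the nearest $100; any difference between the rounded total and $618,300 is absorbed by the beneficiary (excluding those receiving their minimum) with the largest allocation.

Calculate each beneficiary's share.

Kowalski: $159,900 · Ibarra: $223,000 · Marchetti: $109,300 · Orozco: $8,400 · Becker: $117,700

Fund the minimums — Ibarra $223,000. Balance $395,300.
Balance split over remaining profit-interest units 47: Kowalski 159,802.13 → $159,800; Marchetti 109,338.30 → $109,300; Orozco 8,410.64 → $8,400; Becker 117,748.94 → $117,700.
Rounding difference +$100 applied to Kowalski → $159,900.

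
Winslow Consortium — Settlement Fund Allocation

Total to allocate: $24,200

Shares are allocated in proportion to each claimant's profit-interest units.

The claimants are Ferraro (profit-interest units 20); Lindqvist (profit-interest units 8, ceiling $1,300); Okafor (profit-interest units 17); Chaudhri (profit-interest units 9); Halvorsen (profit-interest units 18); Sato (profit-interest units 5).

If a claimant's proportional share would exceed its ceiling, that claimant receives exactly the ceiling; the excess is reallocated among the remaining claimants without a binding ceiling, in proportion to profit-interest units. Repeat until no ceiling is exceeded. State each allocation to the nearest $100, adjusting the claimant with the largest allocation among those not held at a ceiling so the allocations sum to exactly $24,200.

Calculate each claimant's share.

Ferraro: $6,600 | Lindqvist: $1,300 | Okafor: $5,600 | Chaudhri: $3,000 | Halvorsen: $6,000 | Sato: $1,700

Total profit-interest units = 77.
Unconstrained shares: Ferraro 6,285.71; Lindqvist 2,514.29; Okafor 5,342.86; Chaudhri 2,828.57; Halvorsen 5,657.14; Sato 1,571.43.
Capped: Lindqvist ($1,300); remaining pool $22,900 reallocated over remaining profit-interest units 69.
Redistributed shares: Ferraro 6,637.68 → $6,600; Okafor 5,642.03 → $5,600; Chaudhri 2,986.96 → $3,000; Halvorsen 5,973.91 → $6,000; Sato 1,659.42 → $1,700.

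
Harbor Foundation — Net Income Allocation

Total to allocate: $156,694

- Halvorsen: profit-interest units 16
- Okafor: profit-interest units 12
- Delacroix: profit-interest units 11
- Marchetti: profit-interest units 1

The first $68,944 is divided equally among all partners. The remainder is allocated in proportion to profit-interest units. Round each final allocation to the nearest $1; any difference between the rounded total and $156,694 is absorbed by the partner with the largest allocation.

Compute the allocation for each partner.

First tranche $68,944 split equally: $17,236 each.
Remainder $87,750 by profit-interest units (total 40): Halvorsen 35,100.00 → $35,100; Okafor 26,325.00 → $26,325; Delacroix 24,131.25 → $24,131; Marchetti 2,193.75 → $2,194.
Totals: Halvorsen $17,236 + $35,100 = $52,336; Okafor $17,236 + $26,325 = $43,561; Delacroix $17,236 + $24,131 = $41,367; Marchetti $17,236 + $2,194 = $19,430.

Halvorsen: $52,336 · Okafor: $43,561 · Delacroix: $41,367 · Marchetti: $19,430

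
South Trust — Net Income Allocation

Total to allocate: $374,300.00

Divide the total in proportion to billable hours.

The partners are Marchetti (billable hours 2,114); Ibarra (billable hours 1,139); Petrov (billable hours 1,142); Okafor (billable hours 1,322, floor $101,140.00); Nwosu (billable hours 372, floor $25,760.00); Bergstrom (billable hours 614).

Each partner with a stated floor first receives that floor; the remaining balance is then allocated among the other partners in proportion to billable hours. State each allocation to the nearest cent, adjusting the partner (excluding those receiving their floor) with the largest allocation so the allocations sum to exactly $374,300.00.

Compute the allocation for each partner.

Marchetti: $104,412.78 · Ibarra: $56,256.46 · Petrov: $56,404.63 · Okafor: $101,140.00 · Nwosu: $25,760.00 · Bergstrom: $30,326.13

Guaranteed amounts: Okafor $101,140.00; Nwosu $25,760.00. Remaining pool $247,400.00.
Remaining pool split over remaining billable hours 5,009: Marchetti 104,412.7770 → $104,412.78; Ibarra 56,256.4584 → $56,256.46; Petrov 56,404.6317 → $56,404.63; Bergstrom 30,326.1330 → $30,326.13.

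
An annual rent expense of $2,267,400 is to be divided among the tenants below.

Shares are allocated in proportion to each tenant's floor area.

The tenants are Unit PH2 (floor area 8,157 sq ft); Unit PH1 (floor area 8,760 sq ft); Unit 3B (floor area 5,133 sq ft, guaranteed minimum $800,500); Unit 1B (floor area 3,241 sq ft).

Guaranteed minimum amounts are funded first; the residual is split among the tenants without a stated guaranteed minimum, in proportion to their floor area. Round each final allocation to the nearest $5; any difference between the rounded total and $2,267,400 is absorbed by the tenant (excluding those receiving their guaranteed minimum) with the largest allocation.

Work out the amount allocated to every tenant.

Guaranteed amounts: Unit 3B $800,500. Residual $1,466,900.
Residual split over remaining floor area 20,158: Unit PH2 593,585.84 → $593,585; Unit PH1 637,466.22 → $637,465; Unit 1B 235,847.95 → $235,850.

Unit PH2: $593,585 · Unit PH1: $637,465 · Unit 3B: $800,500 · Unit 1B: $235,850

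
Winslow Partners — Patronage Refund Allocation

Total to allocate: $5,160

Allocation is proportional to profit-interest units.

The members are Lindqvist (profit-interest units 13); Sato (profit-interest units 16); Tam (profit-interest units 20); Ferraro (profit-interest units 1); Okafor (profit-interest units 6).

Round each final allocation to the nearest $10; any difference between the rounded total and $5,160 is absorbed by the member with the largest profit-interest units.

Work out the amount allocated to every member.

Lindqvist: $1,200 · Sato: $1,470 · Tam: $1,850 · Ferraro: $90 · Okafor: $550

Profit-interest units total: 56.
Pro-rata amounts: Lindqvist 13/56 × $5,160 = 1,197.86; Sato 16/56 × $5,160 = 1,474.29; Tam 20/56 × $5,160 = 1,842.86; Ferraro 1/56 × $5,160 = 92.14; Okafor 6/56 × $5,160 = 552.86.
At nearest $10: Lindqvist $1,200; Sato $1,470; Tam $1,840; Ferraro $90; Okafor $550. Sum = $5,150.
Difference $5,160 − $5,150 = +$10 applied to largest profit-interest units (Tam): Tam becomes $1,850.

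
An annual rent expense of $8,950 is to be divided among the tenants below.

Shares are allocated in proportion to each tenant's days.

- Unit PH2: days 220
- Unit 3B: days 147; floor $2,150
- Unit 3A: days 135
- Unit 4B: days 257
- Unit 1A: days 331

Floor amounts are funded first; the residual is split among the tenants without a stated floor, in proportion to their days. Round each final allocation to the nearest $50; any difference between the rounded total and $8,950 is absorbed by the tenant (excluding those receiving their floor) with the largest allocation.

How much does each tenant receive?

Unit PH2: $1,600; Unit 3B: $2,150; Unit 3A: $950; Unit 4B: $1,850; Unit 1A: $2,400

Guaranteed amounts: Unit 3B $2,150. Balance $6,800.
Balance split over remaining days 943: Unit PH2 1,586.43 → $1,600; Unit 3A 973.49 → $950; Unit 4B 1,853.23 → $1,850; Unit 1A 2,386.85 → $2,400.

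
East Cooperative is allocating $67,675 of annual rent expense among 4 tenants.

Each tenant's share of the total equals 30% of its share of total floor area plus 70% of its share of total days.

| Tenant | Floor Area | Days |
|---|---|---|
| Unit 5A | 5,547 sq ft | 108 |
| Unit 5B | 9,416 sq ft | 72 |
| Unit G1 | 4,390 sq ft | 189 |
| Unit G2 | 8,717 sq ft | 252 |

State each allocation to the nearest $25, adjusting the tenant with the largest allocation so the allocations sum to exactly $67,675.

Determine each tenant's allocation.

Totals — floor area 28,070, days 621.
Blended shares (30% floor area + 70% days): Unit 5A 0.1810; Unit 5B 0.1818; Unit G1 0.2600; Unit G2 0.3772.
Raw shares: Unit 5A 12,250.74; Unit 5B 12,302.88; Unit G1 17,592.92; Unit G2 25,528.46.
After rounding ($25): Unit 5A $12,250; Unit 5B $12,300; Unit G1 $17,600; Unit G2 $25,525. Sum = $67,675.
Rounded total matches; no reconciliation needed.

Unit 5A: $12,250; Unit 5B: $12,300; Unit G1: $17,600; Unit G2: $25,525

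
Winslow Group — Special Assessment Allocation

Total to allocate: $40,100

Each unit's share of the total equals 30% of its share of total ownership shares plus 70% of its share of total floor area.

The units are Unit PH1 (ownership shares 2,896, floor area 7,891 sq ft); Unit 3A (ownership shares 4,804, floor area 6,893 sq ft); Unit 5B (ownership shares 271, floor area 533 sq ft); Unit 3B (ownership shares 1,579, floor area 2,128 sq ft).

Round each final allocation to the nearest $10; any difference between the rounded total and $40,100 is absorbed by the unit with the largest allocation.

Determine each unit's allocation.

Unit PH1: $16,350 · Unit 3A: $17,140 · Unit 5B: $1,200 · Unit 3B: $5,410

Totals — ownership shares 9,550, floor area 17,445.
Blended shares (30% ownership shares + 70% floor area): Unit PH1 0.4076; Unit 3A 0.4275; Unit 5B 0.0299; Unit 3B 0.1350.
Pro-rata amounts: Unit PH1 16,345.12; Unit 3A 17,142.76; Unit 5B 1,199.00; Unit 3B 5,413.12.
At nearest $10: Unit PH1 $16,350; Unit 3A $17,140; Unit 5B $1,200; Unit 3B $5,410. Sum = $40,100.
Rounded total matches; no reconciliation needed.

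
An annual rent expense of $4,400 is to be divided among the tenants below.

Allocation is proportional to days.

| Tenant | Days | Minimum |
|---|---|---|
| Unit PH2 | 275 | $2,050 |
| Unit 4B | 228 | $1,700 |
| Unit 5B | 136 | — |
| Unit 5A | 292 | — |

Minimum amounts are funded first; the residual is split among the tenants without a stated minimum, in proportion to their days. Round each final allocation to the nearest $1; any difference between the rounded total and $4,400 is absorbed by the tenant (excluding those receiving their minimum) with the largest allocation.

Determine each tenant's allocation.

Minimums first: Unit PH2 $2,050; Unit 4B $1,700. Balance $650.
Balance split over remaining days 428: Unit 5B 206.54 → $207; Unit 5A 443.46 → $443.

Unit PH2: $2,050 | Unit 4B: $1,700 | Unit 5B: $207 | Unit 5A: $443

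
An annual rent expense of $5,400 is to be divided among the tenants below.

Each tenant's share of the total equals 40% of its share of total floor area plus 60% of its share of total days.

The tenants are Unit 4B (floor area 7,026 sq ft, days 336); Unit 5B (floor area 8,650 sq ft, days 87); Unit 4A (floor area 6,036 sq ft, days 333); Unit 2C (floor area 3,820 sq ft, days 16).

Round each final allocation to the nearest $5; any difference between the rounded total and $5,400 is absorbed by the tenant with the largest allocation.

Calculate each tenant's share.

Floor area total 25,532; days total 772.
Combined weights (40% floor area + 60% days): Unit 4B 0.3712; Unit 5B 0.2031; Unit 4A 0.3534; Unit 2C 0.0723.
Unrounded shares: Unit 4B 2,004.55; Unit 5B 1,096.92; Unit 4A 1,908.21; Unit 2C 390.32.
At nearest $5: Unit 4B $2,005; Unit 5B $1,095; Unit 4A $1,910; Unit 2C $390. Sum = $5,400.
Rounded total matches; no reconciliation needed.

Unit 4B: $2,005 | Unit 5B: $1,095 | Unit 4A: $1,910 | Unit 2C: $390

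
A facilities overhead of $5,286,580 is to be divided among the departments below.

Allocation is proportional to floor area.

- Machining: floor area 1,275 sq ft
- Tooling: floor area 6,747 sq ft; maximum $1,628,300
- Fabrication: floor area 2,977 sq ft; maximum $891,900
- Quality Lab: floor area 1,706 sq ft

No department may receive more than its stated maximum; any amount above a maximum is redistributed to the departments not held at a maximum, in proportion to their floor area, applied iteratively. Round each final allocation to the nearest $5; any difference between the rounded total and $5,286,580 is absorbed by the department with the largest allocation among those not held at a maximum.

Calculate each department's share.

Floor area total: 12,705.
Unconstrained shares: Machining 530,530.46; Tooling 2,807,442.37; Fabrication 1,238,736.61; Quality Lab 709,870.56.
Cap binds for Tooling ($1,628,300), Fabrication ($891,900); residual $2,766,380 reallocated over remaining floor area 2,981.
Remaining shares: Machining 1,183,205.13 → $1,183,205; Quality Lab 1,583,174.87 → $1,583,175.

Machining: $1,183,205; Tooling: $1,628,300; Fabrication: $891,900; Quality Lab: $1,583,175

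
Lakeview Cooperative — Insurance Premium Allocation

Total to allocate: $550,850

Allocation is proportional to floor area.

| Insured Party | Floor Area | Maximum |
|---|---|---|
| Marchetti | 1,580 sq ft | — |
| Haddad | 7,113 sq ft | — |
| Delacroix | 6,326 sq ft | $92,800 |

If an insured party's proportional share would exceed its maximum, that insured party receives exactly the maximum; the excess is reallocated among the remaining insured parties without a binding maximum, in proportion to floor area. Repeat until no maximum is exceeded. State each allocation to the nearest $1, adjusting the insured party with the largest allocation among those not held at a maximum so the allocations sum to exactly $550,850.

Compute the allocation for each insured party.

Total floor area = 15,019.
Proportional shares (ignoring caps): Marchetti 57,949.46; Haddad 260,882.62; Delacroix 232,017.92.
Capped: Delacroix ($92,800); balance $458,050 reallocated over remaining floor area 8,693.
Remaining shares: Marchetti 83,253.08 → $83,253; Haddad 374,796.92 → $374,797.

Marchetti: $83,253; Haddad: $374,797; Delacroix: $92,800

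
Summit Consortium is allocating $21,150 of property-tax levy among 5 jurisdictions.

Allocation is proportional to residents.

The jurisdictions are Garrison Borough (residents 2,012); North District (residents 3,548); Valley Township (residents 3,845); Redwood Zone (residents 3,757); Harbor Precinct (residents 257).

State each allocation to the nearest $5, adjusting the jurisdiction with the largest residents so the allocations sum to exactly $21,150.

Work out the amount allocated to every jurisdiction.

Garrison Borough: $3,170 | North District: $5,590 | Valley Township: $6,065 | Redwood Zone: $5,920 | Harbor Precinct: $405

Total residents = 13,419.
Proportional shares: Garrison Borough 2,012/13,419 × $21,150 = 3,171.16; North District 3,548/13,419 × $21,150 = 5,592.09; Valley Township 3,845/13,419 × $21,150 = 6,060.19; Redwood Zone 3,757/13,419 × $21,150 = 5,921.50; Harbor Precinct 257/13,419 × $21,150 = 405.06.
After rounding ($5): Garrison Borough $3,170; North District $5,590; Valley Township $6,060; Redwood Zone $5,920; Harbor Precinct $405. Sum = $21,145.
Difference $21,150 − $21,145 = +$5 applied to largest residents (Valley Township): Valley Township becomes $6,065.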